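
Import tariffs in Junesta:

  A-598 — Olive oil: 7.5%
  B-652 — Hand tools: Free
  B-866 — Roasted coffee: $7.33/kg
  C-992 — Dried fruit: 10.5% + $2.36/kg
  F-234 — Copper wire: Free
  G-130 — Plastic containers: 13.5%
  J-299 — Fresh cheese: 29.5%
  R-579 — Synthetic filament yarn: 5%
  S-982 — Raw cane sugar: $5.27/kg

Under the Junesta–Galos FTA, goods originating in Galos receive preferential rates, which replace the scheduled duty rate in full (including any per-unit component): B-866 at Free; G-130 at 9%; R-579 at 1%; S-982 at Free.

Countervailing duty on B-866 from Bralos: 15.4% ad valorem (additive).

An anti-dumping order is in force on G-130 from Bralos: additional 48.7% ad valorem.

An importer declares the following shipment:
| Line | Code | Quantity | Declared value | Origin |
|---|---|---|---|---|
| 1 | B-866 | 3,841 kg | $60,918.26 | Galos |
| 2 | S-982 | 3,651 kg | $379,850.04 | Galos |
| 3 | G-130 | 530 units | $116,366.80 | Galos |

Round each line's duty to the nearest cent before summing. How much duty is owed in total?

$10,473.01

Line 1 (B-866, Galos, 3,841 kg, $60,918.26):
Base rate for B-866 is $7.33/kg.
Origin Galos qualifies under the Junesta–Galos agreement and B-866 is covered: preferential rate Free applies instead.
The additional-duty order on B-866 targets Bralos, not Galos; it does not apply.
Duty = $60,918.26 × 0% = $0.00.
Line 2 (S-982, Galos, 3,651 kg, $379,850.04):
Base rate for S-982 is $5.27/kg.
Origin Galos qualifies under the Junesta–Galos agreement and S-982 is covered: preferential rate Free applies instead.
Duty = $379,850.04 × 0% = $0.00.
Line 3 (G-130, Galos, 530 units, $116,366.80):
Base rate for G-130 is 13.5%.
Origin Galos qualifies under the Junesta–Galos agreement and G-130 is covered: preferential rate 9% applies instead.
The additional-duty order on G-130 targets Bralos, not Galos; it does not apply.
Duty = $116,366.80 × 9% = $10,473.01.
Total = $0.00 + $0.00 + $10,473.01 = $10,473.01.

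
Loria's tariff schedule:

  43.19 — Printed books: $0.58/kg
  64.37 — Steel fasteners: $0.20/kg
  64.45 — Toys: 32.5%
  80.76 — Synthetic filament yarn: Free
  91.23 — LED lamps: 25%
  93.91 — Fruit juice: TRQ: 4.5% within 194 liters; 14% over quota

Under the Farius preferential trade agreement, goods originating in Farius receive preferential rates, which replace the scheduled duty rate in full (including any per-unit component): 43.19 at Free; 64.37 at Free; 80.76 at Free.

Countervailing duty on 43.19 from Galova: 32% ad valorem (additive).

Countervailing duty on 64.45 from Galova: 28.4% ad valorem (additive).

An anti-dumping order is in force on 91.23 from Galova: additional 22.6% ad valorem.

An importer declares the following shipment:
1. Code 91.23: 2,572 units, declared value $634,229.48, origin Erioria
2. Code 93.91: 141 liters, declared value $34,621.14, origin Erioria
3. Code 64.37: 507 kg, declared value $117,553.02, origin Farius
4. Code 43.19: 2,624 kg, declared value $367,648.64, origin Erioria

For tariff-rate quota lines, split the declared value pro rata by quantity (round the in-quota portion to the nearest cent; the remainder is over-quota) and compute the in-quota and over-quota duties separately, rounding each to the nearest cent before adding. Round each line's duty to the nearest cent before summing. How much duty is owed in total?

$161,637.24

Line 1 (91.23, Erioria, 2,572 units, $634,229.48):
Base rate for 91.23 is 25%.
The additional-duty order on 91.23 targets Galova, not Erioria; it does not apply.
Duty = $634,229.48 × 25% = $158,557.37.
Line 2 (93.91, Erioria, 141 liters, $34,621.14):
Code 93.91 is under a tariff-rate quota (threshold 194 liters). Quantity 141 liters is within the quota, so the in-quota rate 4.5% applies to the full value.
Duty = $34,621.14 × 4.5% = $1,557.95.
Line 3 (64.37, Farius, 507 kg, $117,553.02):
Base rate for 64.37 is $0.20/kg.
Origin Farius qualifies under the Loria–Farius agreement and 64.37 is covered: preferential rate Free applies instead.
Duty = $117,553.02 × 0% = $0.00.
Line 4 (43.19, Erioria, 2,624 kg, $367,648.64):
Base rate for 43.19 is $0.58/kg.
43.19 has an FTA preferential rate, but origin Erioria is not Farius; base rate stands.
The additional-duty order on 43.19 targets Galova, not Erioria; it does not apply.
Duty = 2,624 × $0.58 = $1,521.92.
Total = $158,557.37 + $1,557.95 + $0.00 + $1,521.92 = $161,637.24.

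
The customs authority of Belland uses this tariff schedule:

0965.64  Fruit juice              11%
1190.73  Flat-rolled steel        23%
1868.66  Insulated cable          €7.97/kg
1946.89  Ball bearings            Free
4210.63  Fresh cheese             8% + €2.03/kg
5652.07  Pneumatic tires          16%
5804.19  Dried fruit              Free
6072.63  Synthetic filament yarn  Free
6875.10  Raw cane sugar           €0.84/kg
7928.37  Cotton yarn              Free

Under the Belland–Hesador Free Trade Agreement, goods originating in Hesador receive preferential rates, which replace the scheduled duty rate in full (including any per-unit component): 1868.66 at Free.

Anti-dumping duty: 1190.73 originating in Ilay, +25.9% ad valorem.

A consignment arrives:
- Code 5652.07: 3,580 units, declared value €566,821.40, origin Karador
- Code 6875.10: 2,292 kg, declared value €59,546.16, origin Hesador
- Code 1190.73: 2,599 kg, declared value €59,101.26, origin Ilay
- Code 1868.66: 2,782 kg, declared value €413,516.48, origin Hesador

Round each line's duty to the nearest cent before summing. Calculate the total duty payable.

Line 1 (5652.07, Karador, 3,580 units, €566,821.40):
Base rate for 5652.07 is 16%.
Duty = €566,821.40 × 16% = €90,691.42.
Line 2 (6875.10, Hesador, 2,292 kg, €59,546.16):
Base rate for 6875.10 is €0.84/kg.
Origin Hesador is the FTA partner but 6875.10 is not on the preference list; base rate stands.
Duty = 2,292 × €0.84 = €1,925.28.
Line 3 (1190.73, Ilay, 2,599 kg, €59,101.26):
Base rate for 1190.73 is 23%.
Additional duty on 1190.73 from Ilay: +25.9%. Applied ad valorem rate: 23% + 25.9% = 48.9%.
Duty = €59,101.26 × 48.9% = €28,900.52.
Line 4 (1868.66, Hesador, 2,782 kg, €413,516.48):
Base rate for 1868.66 is €7.97/kg.
Origin Hesador qualifies under the Belland–Hesador agreement and 1868.66 is covered: preferential rate Free applies instead.
Duty = €413,516.48 × 0% = €0.00.
Total = €90,691.42 + €1,925.28 + €28,900.52 + €0.00 = €121,517.22.

€121,517.22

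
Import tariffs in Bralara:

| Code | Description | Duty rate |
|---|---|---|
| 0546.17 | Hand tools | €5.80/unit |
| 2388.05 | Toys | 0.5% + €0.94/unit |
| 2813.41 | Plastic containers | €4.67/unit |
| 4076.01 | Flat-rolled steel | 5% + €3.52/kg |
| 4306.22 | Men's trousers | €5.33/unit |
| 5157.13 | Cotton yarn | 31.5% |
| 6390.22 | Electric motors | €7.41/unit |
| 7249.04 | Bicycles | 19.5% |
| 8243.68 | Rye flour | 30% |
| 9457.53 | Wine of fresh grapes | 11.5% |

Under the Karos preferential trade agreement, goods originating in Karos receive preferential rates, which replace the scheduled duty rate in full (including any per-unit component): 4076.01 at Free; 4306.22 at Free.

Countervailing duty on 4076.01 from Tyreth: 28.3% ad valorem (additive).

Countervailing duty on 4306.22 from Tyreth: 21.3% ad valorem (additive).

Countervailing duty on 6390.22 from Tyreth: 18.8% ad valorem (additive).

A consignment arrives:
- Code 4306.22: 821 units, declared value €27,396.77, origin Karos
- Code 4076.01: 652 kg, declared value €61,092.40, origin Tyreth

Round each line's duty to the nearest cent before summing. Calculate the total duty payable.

€22,638.81

Line 1 (4306.22, Karos, 821 units, €27,396.77):
Base rate for 4306.22 is €5.33/unit.
Origin Karos qualifies under the Bralara–Karos agreement and 4306.22 is covered: preferential rate Free applies instead.
The additional-duty order on 4306.22 targets Tyreth, not Karos; it does not apply.
Duty = €27,396.77 × 0% = €0.00.
Line 2 (4076.01, Tyreth, 652 kg, €61,092.40):
Base rate for 4076.01 is 5% + €3.52/kg.
4076.01 has an FTA preferential rate, but origin Tyreth is not Karos; base rate stands.
Additional duty on 4076.01 from Tyreth: +28.3%. Applied ad valorem rate: 5% + 28.3% = 33.3%.
Duty = €61,092.40 × 33.3% + 652 × €3.52 = €22,638.81.
Total = €0.00 + €22,638.81 = €22,638.81.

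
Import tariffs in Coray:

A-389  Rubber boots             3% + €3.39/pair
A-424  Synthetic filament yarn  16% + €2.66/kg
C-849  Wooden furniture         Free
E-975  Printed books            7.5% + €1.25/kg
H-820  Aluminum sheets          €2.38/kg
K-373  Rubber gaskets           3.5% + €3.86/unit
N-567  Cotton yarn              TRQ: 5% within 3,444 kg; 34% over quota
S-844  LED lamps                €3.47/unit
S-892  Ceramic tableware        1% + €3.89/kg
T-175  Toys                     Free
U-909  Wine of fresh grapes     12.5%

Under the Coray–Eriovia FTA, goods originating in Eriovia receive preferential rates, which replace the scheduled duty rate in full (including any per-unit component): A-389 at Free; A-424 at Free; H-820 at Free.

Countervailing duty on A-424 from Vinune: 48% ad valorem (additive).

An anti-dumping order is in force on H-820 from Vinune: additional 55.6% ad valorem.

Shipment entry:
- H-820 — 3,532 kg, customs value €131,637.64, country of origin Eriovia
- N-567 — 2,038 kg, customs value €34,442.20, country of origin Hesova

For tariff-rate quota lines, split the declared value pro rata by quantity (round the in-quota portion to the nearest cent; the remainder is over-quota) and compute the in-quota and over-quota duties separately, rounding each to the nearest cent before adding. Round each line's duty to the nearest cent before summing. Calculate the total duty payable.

€1,722.11

Line 1 (H-820, Eriovia, 3,532 kg, €131,637.64):
Base rate for H-820 is €2.38/kg.
Origin Eriovia qualifies under the Coray–Eriovia agreement and H-820 is covered: preferential rate Free applies instead.
The additional-duty order on H-820 targets Vinune, not Eriovia; it does not apply.
Duty = €131,637.64 × 0% = €0.00.
Line 2 (N-567, Hesova, 2,038 kg, €34,442.20):
Code N-567 is under a tariff-rate quota (threshold 3,444 kg). Quantity 2,038 kg is within the quota, so the in-quota rate 5% applies to the full value.
Duty = €34,442.20 × 5% = €1,722.11.
Total = €0.00 + €1,722.11 = €1,722.11.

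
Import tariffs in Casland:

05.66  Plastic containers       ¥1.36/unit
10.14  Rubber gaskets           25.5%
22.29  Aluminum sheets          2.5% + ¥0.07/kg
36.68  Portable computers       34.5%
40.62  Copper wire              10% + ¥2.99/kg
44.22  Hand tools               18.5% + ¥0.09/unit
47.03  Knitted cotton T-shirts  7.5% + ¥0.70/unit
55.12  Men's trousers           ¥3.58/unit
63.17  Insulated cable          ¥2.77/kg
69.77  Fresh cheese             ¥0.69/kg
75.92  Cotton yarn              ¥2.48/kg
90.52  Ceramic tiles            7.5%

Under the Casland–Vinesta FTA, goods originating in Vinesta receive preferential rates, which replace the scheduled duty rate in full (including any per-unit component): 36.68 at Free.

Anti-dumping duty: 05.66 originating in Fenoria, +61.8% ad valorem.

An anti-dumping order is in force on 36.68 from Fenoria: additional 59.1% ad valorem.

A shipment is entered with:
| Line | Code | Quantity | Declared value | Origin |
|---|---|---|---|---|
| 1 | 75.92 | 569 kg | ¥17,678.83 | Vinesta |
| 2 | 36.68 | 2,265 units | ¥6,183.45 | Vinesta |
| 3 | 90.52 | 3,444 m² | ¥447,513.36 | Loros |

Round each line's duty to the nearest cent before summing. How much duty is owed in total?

Line 1 (75.92, Vinesta, 569 kg, ¥17,678.83):
Base rate for 75.92 is ¥2.48/kg.
Origin Vinesta is the FTA partner but 75.92 is not on the preference list; base rate stands.
Duty = 569 × ¥2.48 = ¥1,411.12.
Line 2 (36.68, Vinesta, 2,265 units, ¥6,183.45):
Base rate for 36.68 is 34.5%.
Origin Vinesta qualifies under the Casland–Vinesta agreement and 36.68 is covered: preferential rate Free applies instead.
The additional-duty order on 36.68 targets Fenoria, not Vinesta; it does not apply.
Duty = ¥6,183.45 × 0% = ¥0.00.
Line 3 (90.52, Loros, 3,444 m², ¥447,513.36):
Base rate for 90.52 is 7.5%.
Duty = ¥447,513.36 × 7.5% = ¥33,563.50.
Total = ¥1,411.12 + ¥0.00 + ¥33,563.50 = ¥34,974.62.

¥34,974.62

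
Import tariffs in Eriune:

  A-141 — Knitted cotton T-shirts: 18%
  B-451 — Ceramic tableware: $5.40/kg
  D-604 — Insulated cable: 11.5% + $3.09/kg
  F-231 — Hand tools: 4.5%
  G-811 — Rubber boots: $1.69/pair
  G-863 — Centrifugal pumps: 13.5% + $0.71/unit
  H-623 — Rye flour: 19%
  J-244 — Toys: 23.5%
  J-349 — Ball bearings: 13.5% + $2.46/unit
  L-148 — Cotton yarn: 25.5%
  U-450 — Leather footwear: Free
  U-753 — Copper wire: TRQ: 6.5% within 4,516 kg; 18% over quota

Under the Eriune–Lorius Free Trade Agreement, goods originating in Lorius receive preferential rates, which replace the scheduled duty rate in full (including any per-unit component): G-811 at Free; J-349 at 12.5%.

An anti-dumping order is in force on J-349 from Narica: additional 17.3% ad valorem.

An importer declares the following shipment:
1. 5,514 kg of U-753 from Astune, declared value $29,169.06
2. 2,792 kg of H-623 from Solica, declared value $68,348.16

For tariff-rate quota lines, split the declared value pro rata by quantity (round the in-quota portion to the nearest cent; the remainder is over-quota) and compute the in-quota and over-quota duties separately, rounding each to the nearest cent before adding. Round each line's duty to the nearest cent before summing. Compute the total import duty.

$15,489.28

Line 1 (U-753, Astune, 5,514 kg, $29,169.06):
Code U-753 is under a tariff-rate quota (threshold 4,516 kg). In-quota: 4,516 kg at 6.5%; over-quota: 998 kg at 18%.
Pro-rata value split: in-quota = $29,169.06 × 4,516/5,514 = $23,889.64; over-quota = $29,169.06 − $23,889.64 = $5,279.42.
In-quota duty = $23,889.64 × 6.5% = $1,552.83. Over-quota duty = $5,279.42 × 18% = $950.30.
Line duty = $1,552.83 + $950.30 = $2,503.13.
Line 2 (H-623, Solica, 2,792 kg, $68,348.16):
Base rate for H-623 is 19%.
Duty = $68,348.16 × 19% = $12,986.15.
Total = $2,503.13 + $12,986.15 = $15,489.28.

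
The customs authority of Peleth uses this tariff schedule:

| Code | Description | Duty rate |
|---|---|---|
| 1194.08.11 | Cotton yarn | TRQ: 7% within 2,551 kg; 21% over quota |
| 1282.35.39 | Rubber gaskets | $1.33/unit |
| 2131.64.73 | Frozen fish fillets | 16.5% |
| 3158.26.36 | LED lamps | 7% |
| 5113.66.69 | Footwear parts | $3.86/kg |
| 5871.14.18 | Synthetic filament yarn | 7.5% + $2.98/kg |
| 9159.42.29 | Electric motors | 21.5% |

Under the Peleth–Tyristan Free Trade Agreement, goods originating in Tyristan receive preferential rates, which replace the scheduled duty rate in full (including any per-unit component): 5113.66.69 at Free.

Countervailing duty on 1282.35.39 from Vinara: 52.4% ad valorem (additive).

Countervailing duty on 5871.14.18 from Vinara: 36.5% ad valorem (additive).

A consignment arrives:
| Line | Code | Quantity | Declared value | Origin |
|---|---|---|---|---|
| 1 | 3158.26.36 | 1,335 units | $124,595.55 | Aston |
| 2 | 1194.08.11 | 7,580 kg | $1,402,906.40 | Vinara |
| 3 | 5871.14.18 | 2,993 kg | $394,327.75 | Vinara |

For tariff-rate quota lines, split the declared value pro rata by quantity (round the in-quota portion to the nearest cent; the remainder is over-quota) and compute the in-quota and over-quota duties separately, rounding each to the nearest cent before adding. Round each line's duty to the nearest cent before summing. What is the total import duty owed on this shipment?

Line 1 (3158.26.36, Aston, 1,335 units, $124,595.55):
Base rate for 3158.26.36 is 7%.
Duty = $124,595.55 × 7% = $8,721.69.
Line 2 (1194.08.11, Vinara, 7,580 kg, $1,402,906.40):
Code 1194.08.11 is under a tariff-rate quota (threshold 2,551 kg). In-quota: 2,551 kg at 7%; over-quota: 5,029 kg at 21%.
Pro-rata value split: in-quota = $1,402,906.40 × 2,551/7,580 = $472,139.08; over-quota = $1,402,906.40 − $472,139.08 = $930,767.32.
In-quota duty = $472,139.08 × 7% = $33,049.74. Over-quota duty = $930,767.32 × 21% = $195,461.14.
Line duty = $33,049.74 + $195,461.14 = $228,510.88.
Line 3 (5871.14.18, Vinara, 2,993 kg, $394,327.75):
Base rate for 5871.14.18 is 7.5% + $2.98/kg.
Additional duty on 5871.14.18 from Vinara: +36.5%. Applied ad valorem rate: 7.5% + 36.5% = 44%.
Duty = $394,327.75 × 44% + 2,993 × $2.98 = $182,423.35.
Total = $8,721.69 + $228,510.88 + $182,423.35 = $419,655.92.

$419,655.92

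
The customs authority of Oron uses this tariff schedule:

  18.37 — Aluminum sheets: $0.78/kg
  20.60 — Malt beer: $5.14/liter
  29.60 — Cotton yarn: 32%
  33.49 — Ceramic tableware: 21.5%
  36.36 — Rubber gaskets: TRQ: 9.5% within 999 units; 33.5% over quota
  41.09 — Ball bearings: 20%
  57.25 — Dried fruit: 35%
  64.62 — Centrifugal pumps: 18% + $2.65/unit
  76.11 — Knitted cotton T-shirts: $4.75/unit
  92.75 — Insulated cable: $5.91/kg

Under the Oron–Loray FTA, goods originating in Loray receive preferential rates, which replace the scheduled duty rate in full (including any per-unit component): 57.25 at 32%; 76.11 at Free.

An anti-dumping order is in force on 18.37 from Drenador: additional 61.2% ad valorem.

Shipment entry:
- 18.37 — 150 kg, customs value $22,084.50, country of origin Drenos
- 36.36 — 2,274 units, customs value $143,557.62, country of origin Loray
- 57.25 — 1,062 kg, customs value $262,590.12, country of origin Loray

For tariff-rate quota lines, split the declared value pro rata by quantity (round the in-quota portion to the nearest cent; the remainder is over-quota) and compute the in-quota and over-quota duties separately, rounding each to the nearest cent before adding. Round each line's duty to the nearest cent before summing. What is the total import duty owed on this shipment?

$117,101.59

Line 1 (18.37, Drenos, 150 kg, $22,084.50):
Base rate for 18.37 is $0.78/kg.
The additional-duty order on 18.37 targets Drenador, not Drenos; it does not apply.
Duty = 150 × $0.78 = $117.00.
Line 2 (36.36, Loray, 2,274 units, $143,557.62):
Code 36.36 is under a tariff-rate quota (threshold 999 units). In-quota: 999 units at 9.5%; over-quota: 1,275 units at 33.5%.
Pro-rata value split: in-quota = $143,557.62 × 999/2,274 = $63,066.87; over-quota = $143,557.62 − $63,066.87 = $80,490.75.
In-quota duty = $63,066.87 × 9.5% = $5,991.35. Over-quota duty = $80,490.75 × 33.5% = $26,964.40.
Line duty = $5,991.35 + $26,964.40 = $32,955.75.
Line 3 (57.25, Loray, 1,062 kg, $262,590.12):
Base rate for 57.25 is 35%.
Origin Loray qualifies under the Oron–Loray agreement and 57.25 is covered: preferential rate 32% applies instead.
Duty = $262,590.12 × 32% = $84,028.84.
Total = $117.00 + $32,955.75 + $84,028.84 = $117,101.59.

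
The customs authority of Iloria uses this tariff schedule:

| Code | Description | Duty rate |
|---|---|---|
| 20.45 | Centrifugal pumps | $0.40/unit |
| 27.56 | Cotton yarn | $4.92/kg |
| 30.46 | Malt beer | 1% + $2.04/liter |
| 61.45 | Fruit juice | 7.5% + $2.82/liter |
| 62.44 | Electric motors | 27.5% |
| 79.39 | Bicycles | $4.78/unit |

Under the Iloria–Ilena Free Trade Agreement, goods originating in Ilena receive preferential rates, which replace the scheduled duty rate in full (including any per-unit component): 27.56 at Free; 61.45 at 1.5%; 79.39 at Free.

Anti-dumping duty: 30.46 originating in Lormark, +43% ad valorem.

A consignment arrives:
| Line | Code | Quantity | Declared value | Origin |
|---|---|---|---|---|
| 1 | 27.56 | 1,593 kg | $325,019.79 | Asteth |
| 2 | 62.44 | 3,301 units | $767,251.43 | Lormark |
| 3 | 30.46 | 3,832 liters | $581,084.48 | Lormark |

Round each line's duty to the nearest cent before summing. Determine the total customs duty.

Line 1 (27.56, Asteth, 1,593 kg, $325,019.79):
Base rate for 27.56 is $4.92/kg.
27.56 has an FTA preferential rate, but origin Asteth is not Ilena; base rate stands.
Duty = 1,593 × $4.92 = $7,837.56.
Line 2 (62.44, Lormark, 3,301 units, $767,251.43):
Base rate for 62.44 is 27.5%.
Duty = $767,251.43 × 27.5% = $210,994.14.
Line 3 (30.46, Lormark, 3,832 liters, $581,084.48):
Base rate for 30.46 is 1% + $2.04/liter.
Additional duty on 30.46 from Lormark: +43%. Applied ad valorem rate: 1% + 43% = 44%.
Duty = $581,084.48 × 44% + 3,832 × $2.04 = $263,494.45.
Total = $7,837.56 + $210,994.14 + $263,494.45 = $482,326.15.

$482,326.15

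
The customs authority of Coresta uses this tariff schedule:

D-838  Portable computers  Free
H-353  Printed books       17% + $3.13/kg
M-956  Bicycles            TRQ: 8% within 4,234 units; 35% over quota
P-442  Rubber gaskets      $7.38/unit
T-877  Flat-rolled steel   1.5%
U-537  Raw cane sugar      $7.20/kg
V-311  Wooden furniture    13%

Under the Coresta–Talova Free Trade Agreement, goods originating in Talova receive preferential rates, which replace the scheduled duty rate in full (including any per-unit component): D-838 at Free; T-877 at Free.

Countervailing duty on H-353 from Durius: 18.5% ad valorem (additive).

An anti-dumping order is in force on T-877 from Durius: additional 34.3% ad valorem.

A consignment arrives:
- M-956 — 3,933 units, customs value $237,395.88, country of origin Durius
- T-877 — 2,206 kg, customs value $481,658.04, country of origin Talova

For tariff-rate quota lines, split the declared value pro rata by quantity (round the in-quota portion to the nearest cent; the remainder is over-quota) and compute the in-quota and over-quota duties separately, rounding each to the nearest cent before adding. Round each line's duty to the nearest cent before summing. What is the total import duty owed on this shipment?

$18,991.67

Line 1 (M-956, Durius, 3,933 units, $237,395.88):
Code M-956 is under a tariff-rate quota (threshold 4,234 units). Quantity 3,933 units is within the quota, so the in-quota rate 8% applies to the full value.
Duty = $237,395.88 × 8% = $18,991.67.
Line 2 (T-877, Talova, 2,206 kg, $481,658.04):
Base rate for T-877 is 1.5%.
Origin Talova qualifies under the Coresta–Talova agreement and T-877 is covered: preferential rate Free applies instead.
The additional-duty order on T-877 targets Durius, not Talova; it does not apply.
Duty = $481,658.04 × 0% = $0.00.
Total = $18,991.67 + $0.00 = $18,991.67.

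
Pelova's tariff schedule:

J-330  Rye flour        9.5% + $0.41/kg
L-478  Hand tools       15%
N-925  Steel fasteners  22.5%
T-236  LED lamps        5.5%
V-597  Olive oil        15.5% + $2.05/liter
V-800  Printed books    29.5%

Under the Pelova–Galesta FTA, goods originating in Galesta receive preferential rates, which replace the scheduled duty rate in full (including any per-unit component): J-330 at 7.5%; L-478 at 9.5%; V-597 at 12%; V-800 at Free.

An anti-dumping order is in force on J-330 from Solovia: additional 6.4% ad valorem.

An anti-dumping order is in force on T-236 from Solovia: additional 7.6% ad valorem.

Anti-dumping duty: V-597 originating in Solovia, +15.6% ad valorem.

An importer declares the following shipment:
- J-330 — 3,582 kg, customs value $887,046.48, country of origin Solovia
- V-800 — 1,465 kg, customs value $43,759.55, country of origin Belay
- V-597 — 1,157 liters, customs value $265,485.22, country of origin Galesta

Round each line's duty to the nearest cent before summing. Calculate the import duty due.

Line 1 (J-330, Solovia, 3,582 kg, $887,046.48):
Base rate for J-330 is 9.5% + $0.41/kg.
J-330 has an FTA preferential rate, but origin Solovia is not Galesta; base rate stands.
Additional duty on J-330 from Solovia: +6.4%. Applied ad valorem rate: 9.5% + 6.4% = 15.9%.
Duty = $887,046.48 × 15.9% + 3,582 × $0.41 = $142,509.01.
Line 2 (V-800, Belay, 1,465 kg, $43,759.55):
Base rate for V-800 is 29.5%.
V-800 has an FTA preferential rate, but origin Belay is not Galesta; base rate stands.
Duty = $43,759.55 × 29.5% = $12,909.07.
Line 3 (V-597, Galesta, 1,157 liters, $265,485.22):
Base rate for V-597 is 15.5% + $2.05/liter.
Origin Galesta qualifies under the Pelova–Galesta agreement and V-597 is covered: preferential rate 12% applies instead.
The additional-duty order on V-597 targets Solovia, not Galesta; it does not apply.
Duty = $265,485.22 × 12% = $31,858.23.
Total = $142,509.01 + $12,909.07 + $31,858.23 = $187,276.31.

$187,276.31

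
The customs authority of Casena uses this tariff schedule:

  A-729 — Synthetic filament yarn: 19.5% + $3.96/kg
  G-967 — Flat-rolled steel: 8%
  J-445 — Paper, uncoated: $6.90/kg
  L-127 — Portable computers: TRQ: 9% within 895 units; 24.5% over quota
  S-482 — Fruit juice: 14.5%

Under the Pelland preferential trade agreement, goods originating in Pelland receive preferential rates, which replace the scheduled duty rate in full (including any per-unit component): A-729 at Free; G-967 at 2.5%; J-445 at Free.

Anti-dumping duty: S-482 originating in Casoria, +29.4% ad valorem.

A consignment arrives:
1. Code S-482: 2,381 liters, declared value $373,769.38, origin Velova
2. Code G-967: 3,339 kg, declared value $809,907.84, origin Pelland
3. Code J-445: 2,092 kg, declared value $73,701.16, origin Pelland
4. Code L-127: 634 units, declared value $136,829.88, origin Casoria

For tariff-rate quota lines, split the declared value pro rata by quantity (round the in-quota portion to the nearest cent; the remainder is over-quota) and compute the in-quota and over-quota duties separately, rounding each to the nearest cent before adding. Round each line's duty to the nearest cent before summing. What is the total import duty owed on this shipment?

$86,758.95

Line 1 (S-482, Velova, 2,381 liters, $373,769.38):
Base rate for S-482 is 14.5%.
The additional-duty order on S-482 targets Casoria, not Velova; it does not apply.
Duty = $373,769.38 × 14.5% = $54,196.56.
Line 2 (G-967, Pelland, 3,339 kg, $809,907.84):
Base rate for G-967 is 8%.
Origin Pelland qualifies under the Casena–Pelland agreement and G-967 is covered: preferential rate 2.5% applies instead.
Duty = $809,907.84 × 2.5% = $20,247.70.
Line 3 (J-445, Pelland, 2,092 kg, $73,701.16):
Base rate for J-445 is $6.90/kg.
Origin Pelland qualifies under the Casena–Pelland agreement and J-445 is covered: preferential rate Free applies instead.
Duty = $73,701.16 × 0% = $0.00.
Line 4 (L-127, Casoria, 634 units, $136,829.88):
Code L-127 is under a tariff-rate quota (threshold 895 units). Quantity 634 units is within the quota, so the in-quota rate 9% applies to the full value.
Duty = $136,829.88 × 9% = $12,314.69.
Total = $54,196.56 + $20,247.70 + $0.00 + $12,314.69 = $86,758.95.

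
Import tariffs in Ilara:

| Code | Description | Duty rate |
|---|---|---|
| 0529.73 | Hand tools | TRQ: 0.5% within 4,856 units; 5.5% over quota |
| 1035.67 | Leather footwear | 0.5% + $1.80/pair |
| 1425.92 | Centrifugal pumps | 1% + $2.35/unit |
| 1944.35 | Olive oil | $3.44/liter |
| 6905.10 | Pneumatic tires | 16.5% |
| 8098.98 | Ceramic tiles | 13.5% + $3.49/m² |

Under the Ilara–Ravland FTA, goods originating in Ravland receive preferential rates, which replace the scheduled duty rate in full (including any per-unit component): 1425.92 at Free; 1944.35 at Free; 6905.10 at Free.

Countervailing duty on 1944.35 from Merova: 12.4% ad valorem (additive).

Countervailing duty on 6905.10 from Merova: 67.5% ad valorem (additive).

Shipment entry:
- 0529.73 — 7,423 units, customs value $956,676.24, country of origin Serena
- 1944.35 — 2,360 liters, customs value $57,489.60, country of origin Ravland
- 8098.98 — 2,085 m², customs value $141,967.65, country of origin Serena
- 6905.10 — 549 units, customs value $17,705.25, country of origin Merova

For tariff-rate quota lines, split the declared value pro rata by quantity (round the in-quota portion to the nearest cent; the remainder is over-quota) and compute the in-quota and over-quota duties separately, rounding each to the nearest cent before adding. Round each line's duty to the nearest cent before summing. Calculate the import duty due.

$62,639.82

Line 1 (0529.73, Serena, 7,423 units, $956,676.24):
Code 0529.73 is under a tariff-rate quota (threshold 4,856 units). In-quota: 4,856 units at 0.5%; over-quota: 2,567 units at 5.5%.
Pro-rata value split: in-quota = $956,676.24 × 4,856/7,423 = $625,841.28; over-quota = $956,676.24 − $625,841.28 = $330,834.96.
In-quota duty = $625,841.28 × 0.5% = $3,129.21. Over-quota duty = $330,834.96 × 5.5% = $18,195.92.
Line duty = $3,129.21 + $18,195.92 = $21,325.13.
Line 2 (1944.35, Ravland, 2,360 liters, $57,489.60):
Base rate for 1944.35 is $3.44/liter.
Origin Ravland qualifies under the Ilara–Ravland agreement and 1944.35 is covered: preferential rate Free applies instead.
The additional-duty order on 1944.35 targets Merova, not Ravland; it does not apply.
Duty = $57,489.60 × 0% = $0.00.
Line 3 (8098.98, Serena, 2,085 m², $141,967.65):
Base rate for 8098.98 is 13.5% + $3.49/m².
Duty = $141,967.65 × 13.5% + 2,085 × $3.49 = $26,442.28.
Line 4 (6905.10, Merova, 549 units, $17,705.25):
Base rate for 6905.10 is 16.5%.
6905.10 has an FTA preferential rate, but origin Merova is not Ravland; base rate stands.
Additional duty on 6905.10 from Merova: +67.5%. Applied ad valorem rate: 16.5% + 67.5% = 84%.
Duty = $17,705.25 × 84% = $14,872.41.
Total = $21,325.13 + $0.00 + $26,442.28 + $14,872.41 = $62,639.82.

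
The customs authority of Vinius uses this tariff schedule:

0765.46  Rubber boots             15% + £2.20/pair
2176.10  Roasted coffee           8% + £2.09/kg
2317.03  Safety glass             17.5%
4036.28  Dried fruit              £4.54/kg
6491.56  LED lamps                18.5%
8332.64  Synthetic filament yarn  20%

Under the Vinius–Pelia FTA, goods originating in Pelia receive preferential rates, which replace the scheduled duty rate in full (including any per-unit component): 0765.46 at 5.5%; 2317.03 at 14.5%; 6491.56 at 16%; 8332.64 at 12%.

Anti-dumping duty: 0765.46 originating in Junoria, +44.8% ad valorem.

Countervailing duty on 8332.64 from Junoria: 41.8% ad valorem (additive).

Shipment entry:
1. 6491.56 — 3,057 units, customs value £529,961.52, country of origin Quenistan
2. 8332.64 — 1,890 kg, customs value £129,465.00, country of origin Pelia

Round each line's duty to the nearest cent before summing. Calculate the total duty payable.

Line 1 (6491.56, Quenistan, 3,057 units, £529,961.52):
Base rate for 6491.56 is 18.5%.
6491.56 has an FTA preferential rate, but origin Quenistan is not Pelia; base rate stands.
Duty = £529,961.52 × 18.5% = £98,042.88.
Line 2 (8332.64, Pelia, 1,890 kg, £129,465.00):
Base rate for 8332.64 is 20%.
Origin Pelia qualifies under the Vinius–Pelia agreement and 8332.64 is covered: preferential rate 12% applies instead.
The additional-duty order on 8332.64 targets Junoria, not Pelia; it does not apply.
Duty = £129,465.00 × 12% = £15,535.80.
Total = £98,042.88 + £15,535.80 = £113,578.68.

£113,578.68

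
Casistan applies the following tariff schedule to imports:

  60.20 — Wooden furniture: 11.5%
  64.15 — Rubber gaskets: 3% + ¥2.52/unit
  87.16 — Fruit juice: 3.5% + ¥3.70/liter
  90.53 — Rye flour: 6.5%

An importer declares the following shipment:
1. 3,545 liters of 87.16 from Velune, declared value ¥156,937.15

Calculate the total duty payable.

Line 1 (87.16, Velune, 3,545 liters, ¥156,937.15):
Base rate for 87.16 is 3.5% + ¥3.70/liter.
Duty = ¥156,937.15 × 3.5% + 3,545 × ¥3.70 = ¥18,609.30.

¥18,609.30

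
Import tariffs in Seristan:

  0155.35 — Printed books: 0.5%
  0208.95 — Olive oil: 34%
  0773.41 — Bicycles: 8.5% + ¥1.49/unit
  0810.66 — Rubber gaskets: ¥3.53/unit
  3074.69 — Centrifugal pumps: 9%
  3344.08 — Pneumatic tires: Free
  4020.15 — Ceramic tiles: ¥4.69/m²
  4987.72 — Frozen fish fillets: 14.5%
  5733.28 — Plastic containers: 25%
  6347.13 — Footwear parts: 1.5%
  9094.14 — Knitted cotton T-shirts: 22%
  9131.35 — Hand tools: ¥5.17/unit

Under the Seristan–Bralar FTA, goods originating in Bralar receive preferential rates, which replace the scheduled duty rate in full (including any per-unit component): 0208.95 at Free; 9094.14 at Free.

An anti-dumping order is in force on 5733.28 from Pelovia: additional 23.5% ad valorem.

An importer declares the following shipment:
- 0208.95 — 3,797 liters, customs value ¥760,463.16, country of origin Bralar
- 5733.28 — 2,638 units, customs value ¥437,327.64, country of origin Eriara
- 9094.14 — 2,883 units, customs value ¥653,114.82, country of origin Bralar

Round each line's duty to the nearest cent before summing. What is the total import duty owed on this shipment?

Line 1 (0208.95, Bralar, 3,797 liters, ¥760,463.16):
Base rate for 0208.95 is 34%.
Origin Bralar qualifies under the Seristan–Bralar agreement and 0208.95 is covered: preferential rate Free applies instead.
Duty = ¥760,463.16 × 0% = ¥0.00.
Line 2 (5733.28, Eriara, 2,638 units, ¥437,327.64):
Base rate for 5733.28 is 25%.
The additional-duty order on 5733.28 targets Pelovia, not Eriara; it does not apply.
Duty = ¥437,327.64 × 25% = ¥109,331.91.
Line 3 (9094.14, Bralar, 2,883 units, ¥653,114.82):
Base rate for 9094.14 is 22%.
Origin Bralar qualifies under the Seristan–Bralar agreement and 9094.14 is covered: preferential rate Free applies instead.
Duty = ¥653,114.82 × 0% = ¥0.00.
Total = ¥0.00 + ¥109,331.91 + ¥0.00 = ¥109,331.91.

¥109,331.91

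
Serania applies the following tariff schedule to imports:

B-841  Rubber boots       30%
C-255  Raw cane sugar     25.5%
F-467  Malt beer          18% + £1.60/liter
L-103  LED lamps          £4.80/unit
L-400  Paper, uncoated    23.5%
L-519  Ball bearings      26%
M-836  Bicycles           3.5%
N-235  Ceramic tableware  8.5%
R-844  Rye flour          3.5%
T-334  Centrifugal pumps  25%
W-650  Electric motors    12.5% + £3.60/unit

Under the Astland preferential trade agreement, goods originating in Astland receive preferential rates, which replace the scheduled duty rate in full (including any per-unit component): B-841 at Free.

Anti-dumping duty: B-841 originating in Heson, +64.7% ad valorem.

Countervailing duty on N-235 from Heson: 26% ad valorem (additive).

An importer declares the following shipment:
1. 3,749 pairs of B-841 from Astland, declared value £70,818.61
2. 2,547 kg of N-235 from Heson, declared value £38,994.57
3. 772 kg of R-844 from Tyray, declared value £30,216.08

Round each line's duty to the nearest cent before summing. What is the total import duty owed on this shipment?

£14,510.69

Line 1 (B-841, Astland, 3,749 pairs, £70,818.61):
Base rate for B-841 is 30%.
Origin Astland qualifies under the Serania–Astland agreement and B-841 is covered: preferential rate Free applies instead.
The additional-duty order on B-841 targets Heson, not Astland; it does not apply.
Duty = £70,818.61 × 0% = £0.00.
Line 2 (N-235, Heson, 2,547 kg, £38,994.57):
Base rate for N-235 is 8.5%.
Additional duty on N-235 from Heson: +26%. Applied ad valorem rate: 8.5% + 26% = 34.5%.
Duty = £38,994.57 × 34.5% = £13,453.13.
Line 3 (R-844, Tyray, 772 kg, £30,216.08):
Base rate for R-844 is 3.5%.
Duty = £30,216.08 × 3.5% = £1,057.56.
Total = £0.00 + £13,453.13 + £1,057.56 = £14,510.69.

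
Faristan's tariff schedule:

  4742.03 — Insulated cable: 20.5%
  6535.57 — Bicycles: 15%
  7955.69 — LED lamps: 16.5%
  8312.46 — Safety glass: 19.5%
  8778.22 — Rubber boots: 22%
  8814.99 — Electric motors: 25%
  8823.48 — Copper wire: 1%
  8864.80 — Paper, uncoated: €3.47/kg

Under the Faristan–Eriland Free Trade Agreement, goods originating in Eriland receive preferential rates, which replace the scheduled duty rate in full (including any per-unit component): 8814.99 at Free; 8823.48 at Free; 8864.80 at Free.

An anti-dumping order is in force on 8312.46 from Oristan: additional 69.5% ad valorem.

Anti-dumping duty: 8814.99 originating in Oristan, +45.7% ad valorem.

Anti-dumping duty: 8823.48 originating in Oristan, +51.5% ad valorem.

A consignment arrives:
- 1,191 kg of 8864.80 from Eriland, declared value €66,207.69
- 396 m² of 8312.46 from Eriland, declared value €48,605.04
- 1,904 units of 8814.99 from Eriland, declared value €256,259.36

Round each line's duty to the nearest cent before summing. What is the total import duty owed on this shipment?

€9,477.98

Line 1 (8864.80, Eriland, 1,191 kg, €66,207.69):
Base rate for 8864.80 is €3.47/kg.
Origin Eriland qualifies under the Faristan–Eriland agreement and 8864.80 is covered: preferential rate Free applies instead.
Duty = €66,207.69 × 0% = €0.00.
Line 2 (8312.46, Eriland, 396 m², €48,605.04):
Base rate for 8312.46 is 19.5%.
Origin Eriland is the FTA partner but 8312.46 is not on the preference list; base rate stands.
The additional-duty order on 8312.46 targets Oristan, not Eriland; it does not apply.
Duty = €48,605.04 × 19.5% = €9,477.98.
Line 3 (8814.99, Eriland, 1,904 units, €256,259.36):
Base rate for 8814.99 is 25%.
Origin Eriland qualifies under the Faristan–Eriland agreement and 8814.99 is covered: preferential rate Free applies instead.
The additional-duty order on 8814.99 targets Oristan, not Eriland; it does not apply.
Duty = €256,259.36 × 0% = €0.00.
Total = €0.00 + €9,477.98 + €0.00 = €9,477.98.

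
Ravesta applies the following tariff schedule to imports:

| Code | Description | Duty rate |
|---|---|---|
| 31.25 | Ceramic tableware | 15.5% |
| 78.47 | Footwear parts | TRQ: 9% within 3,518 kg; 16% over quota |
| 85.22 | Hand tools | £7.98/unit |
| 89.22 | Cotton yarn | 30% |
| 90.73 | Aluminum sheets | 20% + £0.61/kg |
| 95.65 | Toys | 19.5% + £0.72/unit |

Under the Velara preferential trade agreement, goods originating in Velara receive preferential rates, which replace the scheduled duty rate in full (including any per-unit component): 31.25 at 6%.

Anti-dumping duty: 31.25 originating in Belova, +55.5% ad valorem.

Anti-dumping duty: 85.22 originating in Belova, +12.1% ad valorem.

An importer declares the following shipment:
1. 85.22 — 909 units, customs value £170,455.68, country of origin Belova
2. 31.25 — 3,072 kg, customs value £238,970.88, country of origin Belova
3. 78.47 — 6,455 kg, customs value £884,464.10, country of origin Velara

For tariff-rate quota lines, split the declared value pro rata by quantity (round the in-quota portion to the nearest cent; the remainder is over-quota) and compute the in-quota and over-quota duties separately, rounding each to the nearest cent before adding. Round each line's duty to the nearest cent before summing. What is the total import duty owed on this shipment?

£305,319.99

Line 1 (85.22, Belova, 909 units, £170,455.68):
Base rate for 85.22 is £7.98/unit.
Additional duty on 85.22 from Belova: +12.1% ad valorem. Applied ad valorem rate = 12.1%.
Duty = £170,455.68 × 12.1% + 909 × £7.98 = £27,878.96.
Line 2 (31.25, Belova, 3,072 kg, £238,970.88):
Base rate for 31.25 is 15.5%.
31.25 has an FTA preferential rate, but origin Belova is not Velara; base rate stands.
Additional duty on 31.25 from Belova: +55.5%. Applied ad valorem rate: 15.5% + 55.5% = 71%.
Duty = £238,970.88 × 71% = £169,669.32.
Line 3 (78.47, Velara, 6,455 kg, £884,464.10):
Code 78.47 is under a tariff-rate quota (threshold 3,518 kg). In-quota: 3,518 kg at 9%; over-quota: 2,937 kg at 16%.
Pro-rata value split: in-quota = £884,464.10 × 3,518/6,455 = £482,036.36; over-quota = £884,464.10 − £482,036.36 = £402,427.74.
In-quota duty = £482,036.36 × 9% = £43,383.27. Over-quota duty = £402,427.74 × 16% = £64,388.44.
Line duty = £43,383.27 + £64,388.44 = £107,771.71.
Total = £27,878.96 + £169,669.32 + £107,771.71 = £305,319.99.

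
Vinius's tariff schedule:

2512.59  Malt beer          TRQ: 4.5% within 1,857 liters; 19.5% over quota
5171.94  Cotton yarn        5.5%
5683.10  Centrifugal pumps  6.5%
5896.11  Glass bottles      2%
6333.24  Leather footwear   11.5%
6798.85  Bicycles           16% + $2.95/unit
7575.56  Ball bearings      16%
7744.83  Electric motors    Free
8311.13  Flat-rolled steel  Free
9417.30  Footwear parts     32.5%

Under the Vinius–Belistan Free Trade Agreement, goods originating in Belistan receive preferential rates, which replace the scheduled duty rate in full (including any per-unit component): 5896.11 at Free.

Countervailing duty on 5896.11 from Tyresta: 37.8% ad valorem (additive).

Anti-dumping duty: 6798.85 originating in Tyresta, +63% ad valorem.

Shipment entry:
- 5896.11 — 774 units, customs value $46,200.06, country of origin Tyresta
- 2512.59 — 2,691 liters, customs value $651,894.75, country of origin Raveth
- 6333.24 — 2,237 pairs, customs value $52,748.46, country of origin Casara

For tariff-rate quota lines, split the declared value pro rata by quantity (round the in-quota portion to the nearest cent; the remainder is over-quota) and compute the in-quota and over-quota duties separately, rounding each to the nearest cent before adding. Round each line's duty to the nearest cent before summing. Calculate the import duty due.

$84,094.43

Line 1 (5896.11, Tyresta, 774 units, $46,200.06):
Base rate for 5896.11 is 2%.
5896.11 has an FTA preferential rate, but origin Tyresta is not Belistan; base rate stands.
Additional duty on 5896.11 from Tyresta: +37.8%. Applied ad valorem rate: 2% + 37.8% = 39.8%.
Duty = $46,200.06 × 39.8% = $18,387.62.
Line 2 (2512.59, Raveth, 2,691 liters, $651,894.75):
Code 2512.59 is under a tariff-rate quota (threshold 1,857 liters). In-quota: 1,857 liters at 4.5%; over-quota: 834 liters at 19.5%.
Pro-rata value split: in-quota = $651,894.75 × 1,857/2,691 = $449,858.25; over-quota = $651,894.75 − $449,858.25 = $202,036.50.
In-quota duty = $449,858.25 × 4.5% = $20,243.62. Over-quota duty = $202,036.50 × 19.5% = $39,397.12.
Line duty = $20,243.62 + $39,397.12 = $59,640.74.
Line 3 (6333.24, Casara, 2,237 pairs, $52,748.46):
Base rate for 6333.24 is 11.5%.
Duty = $52,748.46 × 11.5% = $6,066.07.
Total = $18,387.62 + $59,640.74 + $6,066.07 = $84,094.43.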